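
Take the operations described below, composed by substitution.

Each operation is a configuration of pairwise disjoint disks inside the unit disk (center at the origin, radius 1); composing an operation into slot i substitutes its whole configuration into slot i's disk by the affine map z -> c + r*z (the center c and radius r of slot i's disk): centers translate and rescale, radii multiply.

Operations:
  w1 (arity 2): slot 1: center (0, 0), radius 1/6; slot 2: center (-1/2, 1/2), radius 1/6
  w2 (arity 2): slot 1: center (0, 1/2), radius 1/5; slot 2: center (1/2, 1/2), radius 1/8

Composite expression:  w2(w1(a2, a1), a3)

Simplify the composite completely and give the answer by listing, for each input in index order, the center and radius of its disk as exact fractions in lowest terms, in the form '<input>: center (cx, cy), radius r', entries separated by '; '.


a1: center (-1/10, 3/5), radius 1/30; a2: center (0, 1/2), radius 1/30; a3: center (1/2, 1/2), radius 1/8

Nesting under w2 composes maps z -> c + r*z down each a-path.
tracing a2 down its 2-map path: center (0, 1/2), radius 1/30
tracing a1 down its 2-map path: center (-1/10, 3/5), radius 1/30
tracing a3 down its 1-map path: center (1/2, 1/2), radius 1/8


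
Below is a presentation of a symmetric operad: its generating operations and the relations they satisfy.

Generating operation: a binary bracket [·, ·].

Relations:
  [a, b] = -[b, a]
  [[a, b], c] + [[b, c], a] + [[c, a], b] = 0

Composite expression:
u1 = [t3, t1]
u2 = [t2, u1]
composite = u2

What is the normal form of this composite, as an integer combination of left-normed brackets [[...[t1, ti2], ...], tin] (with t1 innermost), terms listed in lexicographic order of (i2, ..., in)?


Left-normed coefficients sit on the t1-initial expansion words.
Composite bracket: [t2, [t3, t1]]
Under [a, b] = ab - ba we get 4 signed associative words (2^2 = 4).
Collect the words opening with t1:
  t1t3t2 (sign +1) contributes +[[t1, t3], t2]

[[t1, t3], t2]


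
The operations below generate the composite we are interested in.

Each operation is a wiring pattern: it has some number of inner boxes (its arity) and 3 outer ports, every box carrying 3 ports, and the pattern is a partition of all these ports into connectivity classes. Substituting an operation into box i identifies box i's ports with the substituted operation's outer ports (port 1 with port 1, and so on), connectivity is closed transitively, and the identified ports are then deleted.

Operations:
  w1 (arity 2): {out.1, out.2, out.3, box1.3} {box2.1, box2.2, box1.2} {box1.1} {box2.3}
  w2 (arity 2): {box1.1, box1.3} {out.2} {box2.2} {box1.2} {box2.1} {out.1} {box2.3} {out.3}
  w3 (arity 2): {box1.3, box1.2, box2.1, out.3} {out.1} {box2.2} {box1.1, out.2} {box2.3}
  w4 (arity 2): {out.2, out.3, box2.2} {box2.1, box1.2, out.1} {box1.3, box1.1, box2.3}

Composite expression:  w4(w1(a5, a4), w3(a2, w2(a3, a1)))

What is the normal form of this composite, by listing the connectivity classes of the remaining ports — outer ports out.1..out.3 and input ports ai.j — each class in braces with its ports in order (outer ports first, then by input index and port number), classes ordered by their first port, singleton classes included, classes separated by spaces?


{out.1, a2.2, a2.3, a5.3} {out.2, out.3, a2.1} {a1.1} {a1.2} {a1.3} {a3.1, a3.3} {a3.2} {a4.1, a4.2, a5.2} {a4.3} {a5.1}

Substituting into w4 glues patterns; closure does the rest.
composing w1 on (a5, a4), with out.j its own outer ports: {out.1, out.2, out.3, a5.3} {a4.1, a4.2, a5.2} {a4.3} {a5.1}
composing w2 on (a3, a1), with out.j its own outer ports: {out.1} {out.2} {out.3} {a1.1} {a1.2} {a1.3} {a3.1, a3.3} {a3.2}
composing w3 on (a2, a3, a1), with out.j its own outer ports: {out.1} {out.2, a2.1} {out.3, a2.2, a2.3} {a1.1} {a1.2} {a1.3} {a3.1, a3.3} {a3.2}
composing w4 on (a5, a4, a2, a3, a1), with out.j its own outer ports: {out.1, a2.2, a2.3, a5.3} {out.2, out.3, a2.1} {a1.1} {a1.2} {a1.3} {a3.1, a3.3} {a3.2} {a4.1, a4.2, a5.2} {a4.3} {a5.1}


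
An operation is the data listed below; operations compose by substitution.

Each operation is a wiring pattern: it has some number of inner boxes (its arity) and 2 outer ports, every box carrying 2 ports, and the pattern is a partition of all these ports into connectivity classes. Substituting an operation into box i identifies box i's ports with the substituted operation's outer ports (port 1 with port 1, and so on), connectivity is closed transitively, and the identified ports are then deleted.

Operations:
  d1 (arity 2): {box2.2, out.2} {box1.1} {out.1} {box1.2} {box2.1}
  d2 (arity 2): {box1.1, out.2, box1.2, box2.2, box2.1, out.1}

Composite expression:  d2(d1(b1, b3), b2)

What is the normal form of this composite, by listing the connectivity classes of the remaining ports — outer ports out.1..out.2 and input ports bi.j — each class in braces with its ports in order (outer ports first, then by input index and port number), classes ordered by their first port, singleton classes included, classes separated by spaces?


{out.1, out.2, b2.1, b2.2, b3.2} {b1.1} {b1.2} {b3.1}

Treat the ports identified at d2 as solder joints: merge, then drop.
stage d1: inputs (b1, b3), connectivity {out.1} {out.2, b3.2} {b1.1} {b1.2} {b3.1}, out.j its boundary
stage d2: inputs (b1, b3, b2), connectivity {out.1, out.2, b2.1, b2.2, b3.2} {b1.1} {b1.2} {b3.1}, out.j its boundary


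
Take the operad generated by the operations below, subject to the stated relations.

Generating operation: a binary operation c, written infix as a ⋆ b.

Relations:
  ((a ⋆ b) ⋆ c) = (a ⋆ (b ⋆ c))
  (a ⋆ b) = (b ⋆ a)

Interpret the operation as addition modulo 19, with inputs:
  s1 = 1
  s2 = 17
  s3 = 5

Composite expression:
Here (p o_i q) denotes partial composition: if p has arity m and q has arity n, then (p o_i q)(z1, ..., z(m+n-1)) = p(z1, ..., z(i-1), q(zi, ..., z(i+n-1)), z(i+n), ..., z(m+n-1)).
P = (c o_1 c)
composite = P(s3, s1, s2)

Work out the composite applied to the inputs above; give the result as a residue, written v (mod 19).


4 (mod 19)

(s3 ⋆ s1) = 6
((s3 ⋆ s1) ⋆ s2) = 4


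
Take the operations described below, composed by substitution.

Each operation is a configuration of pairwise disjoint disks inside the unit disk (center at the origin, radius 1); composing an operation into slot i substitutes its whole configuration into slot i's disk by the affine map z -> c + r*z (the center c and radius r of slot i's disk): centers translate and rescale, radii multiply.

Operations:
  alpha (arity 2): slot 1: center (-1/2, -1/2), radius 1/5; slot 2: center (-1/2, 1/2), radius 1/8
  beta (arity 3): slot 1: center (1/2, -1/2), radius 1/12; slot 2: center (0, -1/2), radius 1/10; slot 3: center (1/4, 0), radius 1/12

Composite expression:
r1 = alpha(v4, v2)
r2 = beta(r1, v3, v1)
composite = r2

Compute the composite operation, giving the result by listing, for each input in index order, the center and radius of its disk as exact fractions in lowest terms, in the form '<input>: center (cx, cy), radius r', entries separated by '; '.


v1: center (1/4, 0), radius 1/12; v2: center (11/24, -11/24), radius 1/96; v3: center (0, -1/2), radius 1/10; v4: center (11/24, -13/24), radius 1/60

Below beta, radii multiply path by path; the v-disk centers shift.
v4 passes through 2 substitutions, ending at center (11/24, -13/24), radius 1/60
v2 passes through 2 substitutions, ending at center (11/24, -11/24), radius 1/96
v3 passes through 1 substitution, ending at center (0, -1/2), radius 1/10
v1 passes through 1 substitution, ending at center (1/4, 0), radius 1/12


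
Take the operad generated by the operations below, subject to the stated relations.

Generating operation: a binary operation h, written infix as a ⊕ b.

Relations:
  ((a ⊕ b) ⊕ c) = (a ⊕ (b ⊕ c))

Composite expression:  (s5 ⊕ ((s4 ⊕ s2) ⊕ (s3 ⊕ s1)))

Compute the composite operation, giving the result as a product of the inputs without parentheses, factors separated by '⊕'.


s5 ⊕ s4 ⊕ s2 ⊕ s3 ⊕ s1

Under associativity of h, the answer is the s's in reading order.
(s4 ⊕ s2) collapses to s4 ⊕ s2
(s3 ⊕ s1) collapses to s3 ⊕ s1
((s4 ⊕ s2) ⊕ (s3 ⊕ s1)) collapses to s4 ⊕ s2 ⊕ s3 ⊕ s1
(s5 ⊕ ((s4 ⊕ s2) ⊕ (s3 ⊕ s1))) collapses to s5 ⊕ s4 ⊕ s2 ⊕ s3 ⊕ s1


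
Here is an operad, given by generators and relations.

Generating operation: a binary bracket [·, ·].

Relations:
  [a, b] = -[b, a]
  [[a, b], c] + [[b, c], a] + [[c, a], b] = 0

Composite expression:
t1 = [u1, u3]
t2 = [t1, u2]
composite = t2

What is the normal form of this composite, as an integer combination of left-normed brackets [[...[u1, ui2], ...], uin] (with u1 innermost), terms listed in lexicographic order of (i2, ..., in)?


[[u1, u3], u2]

Antisymmetry and Jacobi reduce to u1-anchored left-normed brackets.
Composite bracket: [[u1, u3], u2]
Each bracket splits as ab - ba, giving 4 signed words (2^2 = 4).
Words beginning with u1 determine it all:
  sign of u1u3u2 is +1, so it contributes +[[u1, u3], u2]


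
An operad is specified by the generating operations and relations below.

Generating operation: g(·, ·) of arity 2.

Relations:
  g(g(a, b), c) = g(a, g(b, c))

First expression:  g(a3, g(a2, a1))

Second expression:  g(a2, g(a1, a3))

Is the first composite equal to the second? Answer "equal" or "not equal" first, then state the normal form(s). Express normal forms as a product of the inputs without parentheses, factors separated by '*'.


Normal form of the first expression: a3 * a2 * a1
Normal form of the second expression: a2 * a1 * a3
The forms do not match — not equal.

not equal: they reduce to a3 * a2 * a1 and a2 * a1 * a3


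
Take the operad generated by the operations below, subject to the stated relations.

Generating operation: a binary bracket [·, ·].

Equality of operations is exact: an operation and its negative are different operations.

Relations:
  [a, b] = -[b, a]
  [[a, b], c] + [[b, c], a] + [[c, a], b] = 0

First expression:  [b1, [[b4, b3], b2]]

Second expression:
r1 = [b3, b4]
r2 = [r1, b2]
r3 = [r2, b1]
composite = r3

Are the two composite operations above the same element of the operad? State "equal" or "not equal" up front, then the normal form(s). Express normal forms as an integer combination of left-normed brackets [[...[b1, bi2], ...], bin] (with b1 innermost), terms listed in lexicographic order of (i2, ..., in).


equal; the common form is [[[b1, b2], b3], b4] - [[[b1, b2], b4], b3] - [[[b1, b3], b4], b2] + [[[b1, b4], b3], b2]

The first composite normalizes to [[[b1, b2], b3], b4] - [[[b1, b2], b4], b3] - [[[b1, b3], b4], b2] + [[[b1, b4], b3], b2]
The second composite normalizes to [[[b1, b2], b3], b4] - [[[b1, b2], b4], b3] - [[[b1, b3], b4], b2] + [[[b1, b4], b3], b2]
Identical normal forms: equal.


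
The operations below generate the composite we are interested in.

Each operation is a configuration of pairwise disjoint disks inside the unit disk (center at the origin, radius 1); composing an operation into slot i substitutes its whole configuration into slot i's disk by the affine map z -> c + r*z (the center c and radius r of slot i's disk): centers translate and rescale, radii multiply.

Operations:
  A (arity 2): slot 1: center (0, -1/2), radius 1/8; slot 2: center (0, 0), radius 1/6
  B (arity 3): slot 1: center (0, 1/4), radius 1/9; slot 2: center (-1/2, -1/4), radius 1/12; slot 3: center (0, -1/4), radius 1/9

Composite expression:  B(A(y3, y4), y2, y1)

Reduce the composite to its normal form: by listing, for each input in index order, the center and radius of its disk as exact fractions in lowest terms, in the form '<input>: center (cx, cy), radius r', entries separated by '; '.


y1: center (0, -1/4), radius 1/9; y2: center (-1/2, -1/4), radius 1/12; y3: center (0, 7/36), radius 1/72; y4: center (0, 1/4), radius 1/54


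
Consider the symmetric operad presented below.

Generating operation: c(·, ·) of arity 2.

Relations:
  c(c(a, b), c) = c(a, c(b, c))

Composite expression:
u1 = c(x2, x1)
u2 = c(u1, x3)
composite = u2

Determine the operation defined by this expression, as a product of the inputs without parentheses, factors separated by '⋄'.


x2 ⋄ x1 ⋄ x3

Associativity of c dissolves the nesting; only the x-input order survives.
c(x2, x1) spells out as x2 ⋄ x1
c(c(x2, x1), x3) spells out as x2 ⋄ x1 ⋄ x3


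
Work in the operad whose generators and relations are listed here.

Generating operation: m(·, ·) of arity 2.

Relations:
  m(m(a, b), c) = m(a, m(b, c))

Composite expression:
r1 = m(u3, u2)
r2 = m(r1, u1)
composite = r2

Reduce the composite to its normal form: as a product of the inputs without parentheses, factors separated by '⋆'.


u3 ⋆ u2 ⋆ u1


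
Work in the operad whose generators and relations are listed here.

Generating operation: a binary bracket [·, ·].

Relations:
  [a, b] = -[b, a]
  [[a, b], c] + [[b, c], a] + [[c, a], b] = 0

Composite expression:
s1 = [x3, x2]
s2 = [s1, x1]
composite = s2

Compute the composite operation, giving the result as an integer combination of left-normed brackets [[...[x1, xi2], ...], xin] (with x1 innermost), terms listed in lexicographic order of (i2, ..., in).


[[x1, x2], x3] - [[x1, x3], x2]

Antisymmetry and Jacobi reduce to x1-anchored left-normed brackets.
Composite bracket: [[x3, x2], x1]
Full expansion: 4 signed words from ab - ba (2^2 = 4).
Collect the words opening with x1:
  sign of x1x2x3 is +1, so it contributes +[[x1, x2], x3]
  sign of x1x3x2 is -1, so it contributes -[[x1, x3], x2]


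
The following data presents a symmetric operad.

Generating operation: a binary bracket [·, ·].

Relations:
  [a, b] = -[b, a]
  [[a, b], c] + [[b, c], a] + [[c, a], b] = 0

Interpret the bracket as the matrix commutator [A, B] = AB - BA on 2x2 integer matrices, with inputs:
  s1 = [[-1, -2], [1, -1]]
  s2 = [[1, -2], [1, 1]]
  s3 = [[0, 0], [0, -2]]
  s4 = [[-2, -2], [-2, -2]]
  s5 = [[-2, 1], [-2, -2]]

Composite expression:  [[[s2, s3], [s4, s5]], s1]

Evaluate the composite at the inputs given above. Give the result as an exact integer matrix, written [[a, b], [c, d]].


[s2, s3] = [[0, 4], [2, 0]]
[s4, s5] = [[6, 0], [0, -6]]
[[s2, s3], [s4, s5]] = [[0, -48], [24, 0]]
[[[s2, s3], [s4, s5]], s1] = [[0, 0], [0, 0]]

[[0, 0], [0, 0]]


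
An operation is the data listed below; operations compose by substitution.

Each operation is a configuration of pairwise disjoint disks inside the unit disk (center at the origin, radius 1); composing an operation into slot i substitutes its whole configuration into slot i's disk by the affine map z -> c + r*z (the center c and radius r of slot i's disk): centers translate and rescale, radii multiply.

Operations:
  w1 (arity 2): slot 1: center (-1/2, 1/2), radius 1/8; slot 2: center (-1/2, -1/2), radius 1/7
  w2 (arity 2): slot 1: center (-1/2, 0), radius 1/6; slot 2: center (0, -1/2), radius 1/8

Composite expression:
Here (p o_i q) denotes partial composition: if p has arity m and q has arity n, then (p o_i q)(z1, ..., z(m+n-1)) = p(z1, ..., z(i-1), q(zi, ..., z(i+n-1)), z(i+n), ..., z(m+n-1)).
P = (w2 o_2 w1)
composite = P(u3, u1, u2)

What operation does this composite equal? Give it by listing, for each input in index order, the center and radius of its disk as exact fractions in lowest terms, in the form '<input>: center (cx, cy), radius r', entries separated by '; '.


u1: center (-1/16, -7/16), radius 1/64; u2: center (-1/16, -9/16), radius 1/56; u3: center (-1/2, 0), radius 1/6

Only the slot chain above each u matters under w2; compose those maps.
u3: after 1 affine step, its disk has center (-1/2, 0), radius 1/6
u1: after 2 affine steps, its disk has center (-1/16, -7/16), radius 1/64
u2: after 2 affine steps, its disk has center (-1/16, -9/16), radius 1/56


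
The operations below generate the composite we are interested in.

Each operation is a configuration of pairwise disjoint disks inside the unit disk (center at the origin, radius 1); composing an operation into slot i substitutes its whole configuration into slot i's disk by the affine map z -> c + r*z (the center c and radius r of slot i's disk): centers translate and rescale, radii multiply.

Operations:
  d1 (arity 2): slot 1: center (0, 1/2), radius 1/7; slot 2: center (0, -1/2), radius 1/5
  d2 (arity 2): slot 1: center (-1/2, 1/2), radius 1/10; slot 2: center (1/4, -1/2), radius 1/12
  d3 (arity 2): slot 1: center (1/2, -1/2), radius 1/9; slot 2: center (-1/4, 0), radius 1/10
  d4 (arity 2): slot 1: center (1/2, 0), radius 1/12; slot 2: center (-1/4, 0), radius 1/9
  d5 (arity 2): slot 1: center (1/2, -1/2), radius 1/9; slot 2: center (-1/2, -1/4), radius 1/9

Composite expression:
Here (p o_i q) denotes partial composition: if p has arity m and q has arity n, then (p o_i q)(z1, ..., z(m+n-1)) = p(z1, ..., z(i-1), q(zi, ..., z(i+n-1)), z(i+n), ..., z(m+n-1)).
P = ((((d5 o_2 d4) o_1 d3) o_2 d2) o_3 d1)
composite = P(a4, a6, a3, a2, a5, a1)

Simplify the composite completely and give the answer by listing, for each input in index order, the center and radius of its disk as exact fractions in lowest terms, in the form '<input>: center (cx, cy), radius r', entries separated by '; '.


a1: center (-19/36, -1/4), radius 1/81; a2: center (19/40, -1093/2160), radius 1/5400; a3: center (19/40, -1091/2160), radius 1/7560; a4: center (5/9, -5/9), radius 1/81; a5: center (-4/9, -1/4), radius 1/108; a6: center (7/15, -89/180), radius 1/900


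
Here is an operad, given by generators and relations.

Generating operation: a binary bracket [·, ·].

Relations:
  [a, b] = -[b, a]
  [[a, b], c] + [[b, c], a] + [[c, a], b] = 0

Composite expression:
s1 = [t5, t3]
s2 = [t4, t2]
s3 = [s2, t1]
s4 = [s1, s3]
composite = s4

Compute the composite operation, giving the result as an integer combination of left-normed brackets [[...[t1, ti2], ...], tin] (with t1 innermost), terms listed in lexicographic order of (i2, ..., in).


In the tensor algebra, words opening t1 carry the t1-anchored form.
Composite bracket: [[t5, t3], [[t4, t2], t1]]
Under [a, b] = ab - ba we get 16 signed associative words (2^4 = 16).
Words beginning with t1 determine it all:
  word t1t2t4t3t5 has sign +1, contributing +[[[[t1, t2], t4], t3], t5]
  word t1t2t4t5t3 has sign -1, contributing -[[[[t1, t2], t4], t5], t3]
  word t1t4t2t3t5 has sign -1, contributing -[[[[t1, t4], t2], t3], t5]
  word t1t4t2t5t3 has sign +1, contributing +[[[[t1, t4], t2], t5], t3]

[[[[t1, t2], t4], t3], t5] - [[[[t1, t2], t4], t5], t3] - [[[[t1, t4], t2], t3], t5] + [[[[t1, t4], t2], t5], t3]


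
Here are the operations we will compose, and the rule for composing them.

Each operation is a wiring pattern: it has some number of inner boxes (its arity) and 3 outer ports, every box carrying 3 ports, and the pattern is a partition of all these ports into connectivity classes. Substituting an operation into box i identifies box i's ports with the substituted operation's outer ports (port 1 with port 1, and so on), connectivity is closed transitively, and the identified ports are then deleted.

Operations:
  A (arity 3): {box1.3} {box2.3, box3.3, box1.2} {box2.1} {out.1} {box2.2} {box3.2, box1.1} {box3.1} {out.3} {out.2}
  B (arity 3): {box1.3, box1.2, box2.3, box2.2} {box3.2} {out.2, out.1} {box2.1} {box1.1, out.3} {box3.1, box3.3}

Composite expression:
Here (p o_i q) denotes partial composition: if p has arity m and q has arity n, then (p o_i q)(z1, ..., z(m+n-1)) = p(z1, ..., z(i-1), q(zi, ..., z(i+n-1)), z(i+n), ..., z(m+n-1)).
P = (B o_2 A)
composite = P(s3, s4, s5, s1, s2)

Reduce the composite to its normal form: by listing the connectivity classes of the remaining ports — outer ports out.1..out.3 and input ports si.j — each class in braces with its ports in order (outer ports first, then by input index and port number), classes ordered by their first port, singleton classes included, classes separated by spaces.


{out.1, out.2} {out.3, s3.1} {s1.1} {s1.2, s4.1} {s1.3, s4.2, s5.3} {s2.1, s2.3} {s2.2} {s3.2, s3.3} {s4.3} {s5.1} {s5.2}


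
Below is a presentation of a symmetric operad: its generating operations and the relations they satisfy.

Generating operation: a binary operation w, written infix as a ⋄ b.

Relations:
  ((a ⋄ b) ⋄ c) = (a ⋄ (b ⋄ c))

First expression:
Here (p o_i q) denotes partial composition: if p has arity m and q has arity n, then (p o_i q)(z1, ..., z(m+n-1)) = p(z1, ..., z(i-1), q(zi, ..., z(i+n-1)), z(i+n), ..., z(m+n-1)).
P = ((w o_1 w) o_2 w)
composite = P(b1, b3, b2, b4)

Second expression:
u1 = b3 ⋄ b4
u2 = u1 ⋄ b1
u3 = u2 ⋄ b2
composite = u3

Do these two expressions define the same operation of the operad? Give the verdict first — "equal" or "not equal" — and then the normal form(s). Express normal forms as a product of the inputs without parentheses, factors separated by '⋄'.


The first expression reduces to b1 ⋄ b3 ⋄ b2 ⋄ b4
The second expression reduces to b3 ⋄ b4 ⋄ b1 ⋄ b2
No match — not equal.

not equal: they reduce to b1 ⋄ b3 ⋄ b2 ⋄ b4 and b3 ⋄ b4 ⋄ b1 ⋄ b2


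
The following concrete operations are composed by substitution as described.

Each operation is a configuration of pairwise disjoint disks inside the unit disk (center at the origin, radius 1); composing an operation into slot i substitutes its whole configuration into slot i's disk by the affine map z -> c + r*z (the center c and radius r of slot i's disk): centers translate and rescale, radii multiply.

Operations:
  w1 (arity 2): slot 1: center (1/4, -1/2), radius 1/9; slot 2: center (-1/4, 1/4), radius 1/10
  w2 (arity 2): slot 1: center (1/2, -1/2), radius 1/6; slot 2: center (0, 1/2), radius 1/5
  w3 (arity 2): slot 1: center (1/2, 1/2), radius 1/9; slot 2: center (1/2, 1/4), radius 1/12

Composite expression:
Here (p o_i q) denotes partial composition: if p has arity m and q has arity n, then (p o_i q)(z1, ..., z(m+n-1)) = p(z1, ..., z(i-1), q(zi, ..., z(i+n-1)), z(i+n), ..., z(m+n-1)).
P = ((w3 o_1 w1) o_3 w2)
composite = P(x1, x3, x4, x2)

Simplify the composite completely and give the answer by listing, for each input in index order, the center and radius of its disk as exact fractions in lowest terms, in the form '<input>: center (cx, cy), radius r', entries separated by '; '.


Each x-disk chains the slot maps above it in w3; radii multiply.
tracing x1 down its 2-map path: center (19/36, 4/9), radius 1/81
tracing x3 down its 2-map path: center (17/36, 19/36), radius 1/90
tracing x4 down its 2-map path: center (13/24, 5/24), radius 1/72
tracing x2 down its 2-map path: center (1/2, 7/24), radius 1/60

x1: center (19/36, 4/9), radius 1/81; x2: center (1/2, 7/24), radius 1/60; x3: center (17/36, 19/36), radius 1/90; x4: center (13/24, 5/24), radius 1/72


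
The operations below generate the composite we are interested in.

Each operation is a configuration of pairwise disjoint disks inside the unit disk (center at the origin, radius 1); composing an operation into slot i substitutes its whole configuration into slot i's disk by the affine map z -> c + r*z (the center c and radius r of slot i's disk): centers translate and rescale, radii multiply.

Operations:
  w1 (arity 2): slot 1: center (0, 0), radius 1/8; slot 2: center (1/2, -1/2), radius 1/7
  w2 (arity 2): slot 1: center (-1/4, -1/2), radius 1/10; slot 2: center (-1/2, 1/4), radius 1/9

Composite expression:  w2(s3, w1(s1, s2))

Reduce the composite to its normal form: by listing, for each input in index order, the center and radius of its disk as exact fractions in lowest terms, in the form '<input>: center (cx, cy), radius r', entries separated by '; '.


s1: center (-1/2, 1/4), radius 1/72; s2: center (-4/9, 7/36), radius 1/63; s3: center (-1/4, -1/2), radius 1/10

Nesting under w2 composes maps z -> c + r*z down each s-path.
for s3, the 1-step affine chain lands on center (-1/4, -1/2), radius 1/10
for s1, the 2-step affine chain lands on center (-1/2, 1/4), radius 1/72
for s2, the 2-step affine chain lands on center (-4/9, 7/36), radius 1/63


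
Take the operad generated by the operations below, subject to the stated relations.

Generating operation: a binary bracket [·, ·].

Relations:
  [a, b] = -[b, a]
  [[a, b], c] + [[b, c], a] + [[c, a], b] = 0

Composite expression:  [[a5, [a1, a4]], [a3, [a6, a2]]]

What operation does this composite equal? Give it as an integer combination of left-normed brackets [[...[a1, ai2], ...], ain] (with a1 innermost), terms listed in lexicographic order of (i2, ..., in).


-[[[[[a1, a4], a5], a2], a6], a3] + [[[[[a1, a4], a5], a3], a2], a6] - [[[[[a1, a4], a5], a3], a6], a2] + [[[[[a1, a4], a5], a6], a2], a3]

Left-normed coefficients sit on the a1-initial expansion words.
Composite bracket: [[a5, [a1, a4]], [a3, [a6, a2]]]
Full expansion: 32 signed words from ab - ba (2^5 = 32).
Keep just the words that open with a1:
  word a1a4a5a2a6a3 has sign -1, contributing -[[[[[a1, a4], a5], a2], a6], a3]
  word a1a4a5a3a2a6 has sign +1, contributing +[[[[[a1, a4], a5], a3], a2], a6]
  word a1a4a5a3a6a2 has sign -1, contributing -[[[[[a1, a4], a5], a3], a6], a2]
  word a1a4a5a6a2a3 has sign +1, contributing +[[[[[a1, a4], a5], a6], a2], a3]


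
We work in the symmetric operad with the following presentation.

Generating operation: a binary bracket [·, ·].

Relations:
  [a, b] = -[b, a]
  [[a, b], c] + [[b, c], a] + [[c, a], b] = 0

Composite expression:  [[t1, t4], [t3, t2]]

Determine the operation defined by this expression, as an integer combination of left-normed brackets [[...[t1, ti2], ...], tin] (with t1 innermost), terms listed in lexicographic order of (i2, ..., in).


-[[[t1, t4], t2], t3] + [[[t1, t4], t3], t2]

Skip Jacobi rewriting: expand, keep t1-initial words, read off terms.
Composite bracket: [[t1, t4], [t3, t2]]
Under [a, b] = ab - ba we get 8 signed associative words (2^3 = 8).
The t1-initial words carry the normal form:
  word t1t4t2t3 has sign -1, contributing -[[[t1, t4], t2], t3]
  word t1t4t3t2 has sign +1, contributing +[[[t1, t4], t3], t2]


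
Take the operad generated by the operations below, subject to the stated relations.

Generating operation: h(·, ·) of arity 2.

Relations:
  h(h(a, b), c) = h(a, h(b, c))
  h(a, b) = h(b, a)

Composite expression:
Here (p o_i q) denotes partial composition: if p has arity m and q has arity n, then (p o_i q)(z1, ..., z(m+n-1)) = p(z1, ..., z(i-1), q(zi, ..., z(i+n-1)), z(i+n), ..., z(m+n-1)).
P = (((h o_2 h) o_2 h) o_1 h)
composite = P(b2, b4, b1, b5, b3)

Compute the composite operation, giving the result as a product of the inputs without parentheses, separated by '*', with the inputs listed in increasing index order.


b1 * b2 * b3 * b4 * b5


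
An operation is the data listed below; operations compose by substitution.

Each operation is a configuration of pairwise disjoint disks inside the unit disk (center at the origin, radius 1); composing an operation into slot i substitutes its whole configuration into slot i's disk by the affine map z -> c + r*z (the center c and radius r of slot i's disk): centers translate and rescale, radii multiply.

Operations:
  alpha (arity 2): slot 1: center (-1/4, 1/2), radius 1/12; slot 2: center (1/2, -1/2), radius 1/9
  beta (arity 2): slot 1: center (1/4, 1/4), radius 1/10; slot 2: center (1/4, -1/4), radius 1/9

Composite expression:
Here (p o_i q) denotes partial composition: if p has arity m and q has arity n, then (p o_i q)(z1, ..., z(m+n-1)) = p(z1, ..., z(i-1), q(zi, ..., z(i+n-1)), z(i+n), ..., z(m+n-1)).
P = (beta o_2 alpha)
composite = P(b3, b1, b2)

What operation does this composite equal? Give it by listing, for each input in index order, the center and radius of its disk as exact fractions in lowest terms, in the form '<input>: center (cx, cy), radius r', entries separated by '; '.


b1: center (2/9, -7/36), radius 1/108; b2: center (11/36, -11/36), radius 1/81; b3: center (1/4, 1/4), radius 1/10

Follow each b-input down from beta: c' goes to c + r*c', radius to r*r'.
b3: after 1 affine step, its disk has center (1/4, 1/4), radius 1/10
b1: after 2 affine steps, its disk has center (2/9, -7/36), radius 1/108
b2: after 2 affine steps, its disk has center (11/36, -11/36), radius 1/81


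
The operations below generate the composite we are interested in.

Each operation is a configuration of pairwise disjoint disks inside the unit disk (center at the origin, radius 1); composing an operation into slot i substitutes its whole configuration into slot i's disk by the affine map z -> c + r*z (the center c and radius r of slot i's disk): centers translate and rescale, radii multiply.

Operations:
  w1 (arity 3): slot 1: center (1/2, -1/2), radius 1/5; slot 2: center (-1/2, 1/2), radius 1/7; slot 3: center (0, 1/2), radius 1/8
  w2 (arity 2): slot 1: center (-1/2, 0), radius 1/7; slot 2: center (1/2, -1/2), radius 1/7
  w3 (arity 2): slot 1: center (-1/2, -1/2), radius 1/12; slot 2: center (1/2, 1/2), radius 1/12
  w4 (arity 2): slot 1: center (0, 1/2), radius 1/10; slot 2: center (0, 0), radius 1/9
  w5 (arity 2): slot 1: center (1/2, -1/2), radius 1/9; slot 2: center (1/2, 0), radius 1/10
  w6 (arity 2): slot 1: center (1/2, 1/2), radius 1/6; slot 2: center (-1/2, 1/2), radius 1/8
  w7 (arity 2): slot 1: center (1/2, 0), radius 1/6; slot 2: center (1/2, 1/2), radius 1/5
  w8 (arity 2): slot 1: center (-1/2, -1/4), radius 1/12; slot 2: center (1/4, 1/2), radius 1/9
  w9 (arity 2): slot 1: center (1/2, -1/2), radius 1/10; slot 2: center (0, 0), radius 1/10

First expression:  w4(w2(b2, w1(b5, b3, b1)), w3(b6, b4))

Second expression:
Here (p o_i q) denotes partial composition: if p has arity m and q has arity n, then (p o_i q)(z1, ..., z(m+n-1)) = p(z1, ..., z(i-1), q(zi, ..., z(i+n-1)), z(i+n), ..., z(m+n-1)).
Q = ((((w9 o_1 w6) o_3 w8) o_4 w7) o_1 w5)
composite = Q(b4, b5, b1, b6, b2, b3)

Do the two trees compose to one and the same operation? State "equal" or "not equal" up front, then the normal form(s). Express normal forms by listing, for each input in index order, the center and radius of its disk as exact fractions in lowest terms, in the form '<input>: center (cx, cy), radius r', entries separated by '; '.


not equal: they reduce to b1: center (1/20, 16/35), radius 1/560; b2: center (-1/20, 1/2), radius 1/70; b3: center (3/70, 16/35), radius 1/490; b4: center (1/18, 1/18), radius 1/108; b5: center (2/35, 31/70), radius 1/350; b6: center (-1/18, -1/18), radius 1/108 and b1: center (9/20, -9/20), radius 1/80; b2: center (11/360, 1/20), radius 1/540; b3: center (11/360, 1/18), radius 1/450; b4: center (67/120, -11/24), radius 1/540; b5: center (67/120, -9/20), radius 1/600; b6: center (-1/20, -1/40), radius 1/120

The first composite normalizes to b1: center (1/20, 16/35), radius 1/560; b2: center (-1/20, 1/2), radius 1/70; b3: center (3/70, 16/35), radius 1/490; b4: center (1/18, 1/18), radius 1/108; b5: center (2/35, 31/70), radius 1/350; b6: center (-1/18, -1/18), radius 1/108
The second composite normalizes to b1: center (9/20, -9/20), radius 1/80; b2: center (11/360, 1/20), radius 1/540; b3: center (11/360, 1/18), radius 1/450; b4: center (67/120, -11/24), radius 1/540; b5: center (67/120, -9/20), radius 1/600; b6: center (-1/20, -1/40), radius 1/120
Distinct normal forms: not equal.


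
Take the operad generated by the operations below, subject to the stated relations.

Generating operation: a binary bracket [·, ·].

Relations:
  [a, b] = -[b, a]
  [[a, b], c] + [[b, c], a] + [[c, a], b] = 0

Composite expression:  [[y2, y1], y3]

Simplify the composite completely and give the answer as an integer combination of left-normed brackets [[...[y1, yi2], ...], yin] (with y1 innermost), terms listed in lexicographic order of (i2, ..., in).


Skip Jacobi rewriting: expand, keep y1-initial words, read off terms.
Composite bracket: [[y2, y1], y3]
Applying ab - ba throughout gives 4 signed words (2^2 = 4).
Collect the words opening with y1:
  the word y1y2y3 carries sign -1 and contributes -[[y1, y2], y3]

-[[y1, y2], y3]


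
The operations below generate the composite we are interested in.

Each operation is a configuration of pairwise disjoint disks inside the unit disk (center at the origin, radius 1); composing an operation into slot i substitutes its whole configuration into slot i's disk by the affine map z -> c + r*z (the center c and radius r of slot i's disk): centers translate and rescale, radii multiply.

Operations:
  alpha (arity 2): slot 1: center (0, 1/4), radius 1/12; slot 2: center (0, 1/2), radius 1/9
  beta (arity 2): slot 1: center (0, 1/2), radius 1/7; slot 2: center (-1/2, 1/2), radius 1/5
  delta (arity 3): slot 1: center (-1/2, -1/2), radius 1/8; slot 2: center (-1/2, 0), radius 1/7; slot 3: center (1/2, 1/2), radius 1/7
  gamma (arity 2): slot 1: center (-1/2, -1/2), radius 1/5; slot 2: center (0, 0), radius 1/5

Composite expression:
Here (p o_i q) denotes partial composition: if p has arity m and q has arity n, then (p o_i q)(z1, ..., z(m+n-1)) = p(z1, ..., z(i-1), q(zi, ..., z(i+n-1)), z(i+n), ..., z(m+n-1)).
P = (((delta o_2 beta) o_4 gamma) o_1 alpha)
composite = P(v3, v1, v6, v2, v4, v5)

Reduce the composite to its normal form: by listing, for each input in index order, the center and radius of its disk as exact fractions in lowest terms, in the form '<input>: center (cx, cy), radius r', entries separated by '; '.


Affine substitution under delta: radii multiply and v-centers shift.
tracing v3 down its 2-map path: center (-1/2, -15/32), radius 1/96
tracing v1 down its 2-map path: center (-1/2, -7/16), radius 1/72
tracing v6 down its 2-map path: center (-1/2, 1/14), radius 1/49
tracing v2 down its 2-map path: center (-4/7, 1/14), radius 1/35
tracing v4 down its 2-map path: center (3/7, 3/7), radius 1/35
tracing v5 down its 2-map path: center (1/2, 1/2), radius 1/35

v1: center (-1/2, -7/16), radius 1/72; v2: center (-4/7, 1/14), radius 1/35; v3: center (-1/2, -15/32), radius 1/96; v4: center (3/7, 3/7), radius 1/35; v5: center (1/2, 1/2), radius 1/35; v6: center (-1/2, 1/14), radius 1/49


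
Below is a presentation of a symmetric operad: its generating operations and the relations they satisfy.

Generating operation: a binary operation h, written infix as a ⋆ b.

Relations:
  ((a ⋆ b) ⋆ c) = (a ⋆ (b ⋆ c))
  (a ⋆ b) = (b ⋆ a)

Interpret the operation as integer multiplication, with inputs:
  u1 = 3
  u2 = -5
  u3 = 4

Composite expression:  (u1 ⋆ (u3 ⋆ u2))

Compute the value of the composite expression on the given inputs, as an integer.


-60


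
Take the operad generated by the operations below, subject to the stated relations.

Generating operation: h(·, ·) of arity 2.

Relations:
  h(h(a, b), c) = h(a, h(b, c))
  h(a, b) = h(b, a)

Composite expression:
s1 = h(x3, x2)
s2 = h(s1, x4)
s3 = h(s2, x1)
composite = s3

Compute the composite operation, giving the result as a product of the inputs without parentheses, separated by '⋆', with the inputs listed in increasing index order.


x1 ⋆ x2 ⋆ x3 ⋆ x4

Shape and order are irrelevant to h; the x-input set decides.
h(x3, x2) flattens to x3 ⋆ x2
h(h(x3, x2), x4) flattens to x3 ⋆ x2 ⋆ x4
h(h(h(x3, x2), x4), x1) flattens to x3 ⋆ x2 ⋆ x4 ⋆ x1
rearranged into index order: x1 ⋆ x2 ⋆ x3 ⋆ x4


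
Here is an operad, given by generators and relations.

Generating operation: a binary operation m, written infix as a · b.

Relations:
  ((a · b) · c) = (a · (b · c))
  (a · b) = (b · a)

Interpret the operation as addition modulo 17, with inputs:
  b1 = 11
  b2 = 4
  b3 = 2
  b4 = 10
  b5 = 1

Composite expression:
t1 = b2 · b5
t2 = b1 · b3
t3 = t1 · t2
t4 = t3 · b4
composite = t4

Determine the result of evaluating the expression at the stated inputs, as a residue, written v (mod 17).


11 (mod 17)

(b2 · b5) = 5
(b1 · b3) = 13
((b2 · b5) · (b1 · b3)) = 1
(((b2 · b5) · (b1 · b3)) · b4) = 11


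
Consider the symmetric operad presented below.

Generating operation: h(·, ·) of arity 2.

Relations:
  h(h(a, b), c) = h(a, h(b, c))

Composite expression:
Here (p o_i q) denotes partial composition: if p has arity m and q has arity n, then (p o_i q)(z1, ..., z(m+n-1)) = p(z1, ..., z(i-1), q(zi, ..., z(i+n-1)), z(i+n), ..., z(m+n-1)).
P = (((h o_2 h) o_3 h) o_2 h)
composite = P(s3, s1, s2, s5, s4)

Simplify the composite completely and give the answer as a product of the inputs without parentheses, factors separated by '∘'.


s3 ∘ s1 ∘ s2 ∘ s5 ∘ s4

The h-tree's shape is irrelevant; the s-reading-order decides.
h(s1, s2) flattens to s1 ∘ s2
h(s5, s4) flattens to s5 ∘ s4
h(h(s1, s2), h(s5, s4)) flattens to s1 ∘ s2 ∘ s5 ∘ s4
h(s3, h(h(s1, s2), h(s5, s4))) flattens to s3 ∘ s1 ∘ s2 ∘ s5 ∘ s4


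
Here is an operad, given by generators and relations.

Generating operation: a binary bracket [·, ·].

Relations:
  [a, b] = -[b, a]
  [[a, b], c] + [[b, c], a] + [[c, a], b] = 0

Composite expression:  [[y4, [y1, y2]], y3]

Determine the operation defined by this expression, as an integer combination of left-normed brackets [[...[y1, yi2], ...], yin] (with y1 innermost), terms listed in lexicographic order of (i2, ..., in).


-[[[y1, y2], y4], y3]


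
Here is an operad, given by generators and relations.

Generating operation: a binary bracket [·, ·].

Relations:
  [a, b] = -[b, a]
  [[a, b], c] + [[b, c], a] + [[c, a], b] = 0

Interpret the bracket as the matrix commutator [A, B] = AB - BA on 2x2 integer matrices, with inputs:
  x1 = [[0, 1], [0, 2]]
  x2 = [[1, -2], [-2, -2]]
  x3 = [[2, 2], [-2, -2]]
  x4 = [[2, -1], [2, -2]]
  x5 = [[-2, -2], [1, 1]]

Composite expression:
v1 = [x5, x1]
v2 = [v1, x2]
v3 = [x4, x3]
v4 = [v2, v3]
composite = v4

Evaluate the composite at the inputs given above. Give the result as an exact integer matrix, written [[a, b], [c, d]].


[[520, 340], [-280, -520]]

[x5, x1] = [[-1, -7], [-2, 1]]
[[x5, x1], x2] = [[10, 25], [-10, -10]]
[x4, x3] = [[-2, 12], [16, 2]]
[[[x5, x1], x2], [x4, x3]] = [[520, 340], [-280, -520]]


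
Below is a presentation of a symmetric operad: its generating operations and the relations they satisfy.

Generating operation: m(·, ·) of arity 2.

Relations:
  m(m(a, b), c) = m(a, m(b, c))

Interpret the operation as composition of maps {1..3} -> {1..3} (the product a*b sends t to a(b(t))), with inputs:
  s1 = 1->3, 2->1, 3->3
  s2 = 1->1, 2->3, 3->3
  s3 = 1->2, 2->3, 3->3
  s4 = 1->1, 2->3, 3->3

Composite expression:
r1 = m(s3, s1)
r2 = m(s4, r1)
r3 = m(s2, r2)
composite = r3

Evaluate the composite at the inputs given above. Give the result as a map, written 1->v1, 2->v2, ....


1->3, 2->3, 3->3

m(s3, s1) = 1->3, 2->2, 3->3
m(s4, m(s3, s1)) = 1->3, 2->3, 3->3
m(s2, m(s4, m(s3, s1))) = 1->3, 2->3, 3->3


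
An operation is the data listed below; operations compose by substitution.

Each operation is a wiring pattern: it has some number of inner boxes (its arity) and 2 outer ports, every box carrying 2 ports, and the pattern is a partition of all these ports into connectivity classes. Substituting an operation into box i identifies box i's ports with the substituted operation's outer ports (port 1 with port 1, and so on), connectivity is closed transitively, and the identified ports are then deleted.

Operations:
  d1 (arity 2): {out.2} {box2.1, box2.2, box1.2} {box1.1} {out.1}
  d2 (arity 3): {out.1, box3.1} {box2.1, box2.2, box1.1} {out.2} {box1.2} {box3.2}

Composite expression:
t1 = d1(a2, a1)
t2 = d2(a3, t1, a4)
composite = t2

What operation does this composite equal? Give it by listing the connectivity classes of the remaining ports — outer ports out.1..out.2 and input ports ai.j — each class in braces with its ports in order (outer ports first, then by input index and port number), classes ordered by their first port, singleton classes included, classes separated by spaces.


{out.1, a4.1} {out.2} {a1.1, a1.2, a2.2} {a2.1} {a3.1} {a3.2} {a4.2}


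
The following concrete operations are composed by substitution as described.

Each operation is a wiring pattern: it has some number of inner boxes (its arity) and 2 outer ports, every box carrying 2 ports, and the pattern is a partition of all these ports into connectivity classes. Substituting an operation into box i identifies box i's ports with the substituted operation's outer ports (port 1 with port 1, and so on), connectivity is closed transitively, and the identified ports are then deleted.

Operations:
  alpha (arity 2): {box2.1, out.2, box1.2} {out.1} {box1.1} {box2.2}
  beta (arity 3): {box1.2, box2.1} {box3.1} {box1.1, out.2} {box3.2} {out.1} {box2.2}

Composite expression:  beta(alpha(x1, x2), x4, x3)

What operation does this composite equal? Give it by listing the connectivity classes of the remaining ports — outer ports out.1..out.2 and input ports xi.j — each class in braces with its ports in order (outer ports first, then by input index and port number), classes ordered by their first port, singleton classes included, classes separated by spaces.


{out.1} {out.2} {x1.1} {x1.2, x2.1, x4.1} {x2.2} {x3.1} {x3.2} {x4.2}

Connectivity passes through glued beta-boundaries; trace each wire chain.
after alpha, the pattern on (x1, x2) reads {out.1} {out.2, x1.2, x2.1} {x1.1} {x2.2} (out.j = its outer ports)
after beta, the pattern on (x1, x2, x4, x3) reads {out.1} {out.2} {x1.1} {x1.2, x2.1, x4.1} {x2.2} {x3.1} {x3.2} {x4.2} (out.j = its outer ports)
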